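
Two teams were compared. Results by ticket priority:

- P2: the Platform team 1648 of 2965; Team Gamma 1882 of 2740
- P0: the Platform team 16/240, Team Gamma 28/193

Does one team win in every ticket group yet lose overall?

No

P2: the Platform team 1648/2965 = 55.6%, Team Gamma 1882/2740 = 68.7% → Team Gamma
P0: the Platform team 16/240 = 6.7%, Team Gamma 28/193 = 14.5% → Team Gamma
Overall: the Platform team 1664/3205 = 51.9%, Team Gamma 1910/2933 = 65.1% → Team Gamma
Team Gamma wins overall and in every ticket group — no reversal.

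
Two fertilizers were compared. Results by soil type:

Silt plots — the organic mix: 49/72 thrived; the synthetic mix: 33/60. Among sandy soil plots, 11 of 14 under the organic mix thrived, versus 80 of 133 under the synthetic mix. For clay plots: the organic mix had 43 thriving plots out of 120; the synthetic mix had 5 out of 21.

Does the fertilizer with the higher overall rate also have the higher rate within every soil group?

Silt: the organic mix 49/72 = 68.1%, the synthetic mix 33/60 = 55.0% → the organic mix
Sandy soil: the organic mix 11/14 = 78.6%, the synthetic mix 80/133 = 60.2% → the organic mix
Clay: the organic mix 43/120 = 35.8%, the synthetic mix 5/21 = 23.8% → the organic mix
Overall: the organic mix 103/206 = 50.0%, the synthetic mix 118/214 = 55.1% → the synthetic mix
The organic mix wins each soil group but the synthetic mix wins overall — the comparison reverses. The organic mix's plots skew toward clay, which has a lower base rate.

No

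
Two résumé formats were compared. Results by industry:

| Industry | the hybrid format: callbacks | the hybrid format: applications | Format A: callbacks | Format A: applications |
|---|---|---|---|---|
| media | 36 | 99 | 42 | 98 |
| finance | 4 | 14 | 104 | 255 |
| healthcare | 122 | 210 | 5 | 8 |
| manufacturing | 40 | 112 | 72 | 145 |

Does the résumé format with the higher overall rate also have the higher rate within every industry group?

Media: the hybrid format 36/99 = 36.4%, Format A 42/98 = 42.9% → Format A
Finance: the hybrid format 4/14 = 28.6%, Format A 104/255 = 40.8% → Format A
Healthcare: the hybrid format 122/210 = 58.1%, Format A 5/8 = 62.5% → Format A
Manufacturing: the hybrid format 40/112 = 35.7%, Format A 72/145 = 49.7% → Format A
Overall: the hybrid format 202/435 = 46.4%, Format A 223/506 = 44.1% → the hybrid format
Format A wins each industry group but the hybrid format wins overall — the comparison reverses. Format A's applications skew toward finance, which has a lower base rate.

No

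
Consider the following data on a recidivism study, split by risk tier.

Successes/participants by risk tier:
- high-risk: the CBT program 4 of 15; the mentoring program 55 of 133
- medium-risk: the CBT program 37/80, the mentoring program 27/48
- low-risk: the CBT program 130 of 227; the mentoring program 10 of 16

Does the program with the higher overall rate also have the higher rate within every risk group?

High-risk: the CBT program 4/15 = 26.7%, the mentoring program 55/133 = 41.4% → the mentoring program
Medium-risk: the CBT program 37/80 = 46.2%, the mentoring program 27/48 = 56.2% → the mentoring program
Low-risk: the CBT program 130/227 = 57.3%, the mentoring program 10/16 = 62.5% → the mentoring program
Overall: the CBT program 171/322 = 53.1%, the mentoring program 92/197 = 46.7% → the CBT program
The mentoring program wins each risk group but the CBT program wins overall — the comparison reverses. The mentoring program's participants skew toward high-risk, which has a lower base rate.

No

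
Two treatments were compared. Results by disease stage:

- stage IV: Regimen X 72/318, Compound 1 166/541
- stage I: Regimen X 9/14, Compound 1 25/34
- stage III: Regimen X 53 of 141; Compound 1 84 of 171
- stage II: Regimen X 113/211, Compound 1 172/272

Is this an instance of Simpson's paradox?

No

Stage IV: Regimen X 72/318 = 22.6%, Compound 1 166/541 = 30.7% → Compound 1
Stage I: Regimen X 9/14 = 64.3%, Compound 1 25/34 = 73.5% → Compound 1
Stage III: Regimen X 53/141 = 37.6%, Compound 1 84/171 = 49.1% → Compound 1
Stage II: Regimen X 113/211 = 53.6%, Compound 1 172/272 = 63.2% → Compound 1
Overall: Regimen X 247/684 = 36.1%, Compound 1 447/1018 = 43.9% → Compound 1
Compound 1 wins overall and in every disease group — no reversal.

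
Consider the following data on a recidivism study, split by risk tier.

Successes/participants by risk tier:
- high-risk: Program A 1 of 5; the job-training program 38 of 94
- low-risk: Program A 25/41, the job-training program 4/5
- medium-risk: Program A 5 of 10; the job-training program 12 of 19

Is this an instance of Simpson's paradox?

High-risk: Program A 1/5 = 20.0%, the job-training program 38/94 = 40.4% → the job-training program
Low-risk: Program A 25/41 = 61.0%, the job-training program 4/5 = 80.0% → the job-training program
Medium-risk: Program A 5/10 = 50.0%, the job-training program 12/19 = 63.2% → the job-training program
Overall: Program A 31/56 = 55.4%, the job-training program 54/118 = 45.8% → Program A
The job-training program wins each risk group but Program A wins overall — the comparison reverses. The job-training program's participants skew toward high-risk, which has a lower base rate.

Yes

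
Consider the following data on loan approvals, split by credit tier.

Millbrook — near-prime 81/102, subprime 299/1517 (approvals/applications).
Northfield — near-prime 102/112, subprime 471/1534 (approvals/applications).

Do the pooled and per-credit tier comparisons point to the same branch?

Yes

Near-prime: Millbrook 81/102 = 79.4%, Northfield 102/112 = 91.1% → Northfield
Subprime: Millbrook 299/1517 = 19.7%, Northfield 471/1534 = 30.7% → Northfield
Overall: Millbrook 380/1619 = 23.5%, Northfield 573/1646 = 34.8% → Northfield
Northfield wins overall and in every credit group — no reversal.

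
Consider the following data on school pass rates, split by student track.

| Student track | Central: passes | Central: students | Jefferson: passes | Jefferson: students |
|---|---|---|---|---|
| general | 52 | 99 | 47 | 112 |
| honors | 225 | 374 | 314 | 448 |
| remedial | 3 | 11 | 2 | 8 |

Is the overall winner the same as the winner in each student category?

General: Central 52/99 = 52.5%, Jefferson 47/112 = 42.0% → Central
Honors: Central 225/374 = 60.2%, Jefferson 314/448 = 70.1% → Jefferson
Remedial: Central 3/11 = 27.3%, Jefferson 2/8 = 25.0% → Central
Overall: Central 280/484 = 57.9%, Jefferson 363/568 = 63.9% → Jefferson
Neither sweeps: Central wins 2 of 3 groups, Jefferson wins 1. Jefferson wins overall but not every group — no Simpson reversal.

No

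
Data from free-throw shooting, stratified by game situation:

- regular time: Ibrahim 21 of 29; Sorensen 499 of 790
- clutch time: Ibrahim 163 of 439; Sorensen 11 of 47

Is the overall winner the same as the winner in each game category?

No

Regular time: Ibrahim 21/29 = 72.4%, Sorensen 499/790 = 63.2% → Ibrahim
Clutch time: Ibrahim 163/439 = 37.1%, Sorensen 11/47 = 23.4% → Ibrahim
Overall: Ibrahim 184/468 = 39.3%, Sorensen 510/837 = 60.9% → Sorensen
Ibrahim wins each game group but Sorensen wins overall — the comparison reverses. Ibrahim's attempts skew toward clutch time, which has a lower base rate.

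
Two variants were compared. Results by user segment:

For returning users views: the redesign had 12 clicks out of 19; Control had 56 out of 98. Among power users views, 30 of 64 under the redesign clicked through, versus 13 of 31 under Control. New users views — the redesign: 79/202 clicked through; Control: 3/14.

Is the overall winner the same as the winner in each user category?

No

Returning users: the redesign 12/19 = 63.2%, Control 56/98 = 57.1% → the redesign
Power users: the redesign 30/64 = 46.9%, Control 13/31 = 41.9% → the redesign
New users: the redesign 79/202 = 39.1%, Control 3/14 = 21.4% → the redesign
Overall: the redesign 121/285 = 42.5%, Control 72/143 = 50.3% → Control
The redesign wins each user group but Control wins overall — the comparison reverses. The redesign's views skew toward new users, which has a lower base rate.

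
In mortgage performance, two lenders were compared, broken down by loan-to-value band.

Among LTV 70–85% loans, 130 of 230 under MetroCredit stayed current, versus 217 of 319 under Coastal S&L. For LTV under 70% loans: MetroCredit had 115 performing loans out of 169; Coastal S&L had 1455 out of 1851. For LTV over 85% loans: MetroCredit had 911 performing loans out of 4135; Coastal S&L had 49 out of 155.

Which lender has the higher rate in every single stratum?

LTV 70–85%: MetroCredit 130/230 = 56.5%, Coastal S&L 217/319 = 68.0% → Coastal S&L
LTV under 70%: MetroCredit 115/169 = 68.0%, Coastal S&L 1455/1851 = 78.6% → Coastal S&L
LTV over 85%: MetroCredit 911/4135 = 22.0%, Coastal S&L 49/155 = 31.6% → Coastal S&L
Coastal S&L has the higher rate in all 3 groups.

Coastal S&L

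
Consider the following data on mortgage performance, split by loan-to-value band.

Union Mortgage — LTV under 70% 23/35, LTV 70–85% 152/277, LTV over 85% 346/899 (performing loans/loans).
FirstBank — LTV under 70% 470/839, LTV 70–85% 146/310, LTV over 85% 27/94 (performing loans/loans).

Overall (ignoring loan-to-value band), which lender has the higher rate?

LTV under 70%: Union Mortgage 23/35 = 65.7%, FirstBank 470/839 = 56.0% → Union Mortgage
LTV 70–85%: Union Mortgage 152/277 = 54.9%, FirstBank 146/310 = 47.1% → Union Mortgage
LTV over 85%: Union Mortgage 346/899 = 38.5%, FirstBank 27/94 = 28.7% → Union Mortgage
Overall: Union Mortgage 521/1211 = 43.0%, FirstBank 643/1243 = 51.7% → FirstBank
(Union Mortgage wins every loan-to-value group but FirstBank wins overall — Union Mortgage's loans skew toward the low-rate LTV over 85% group.)

FirstBank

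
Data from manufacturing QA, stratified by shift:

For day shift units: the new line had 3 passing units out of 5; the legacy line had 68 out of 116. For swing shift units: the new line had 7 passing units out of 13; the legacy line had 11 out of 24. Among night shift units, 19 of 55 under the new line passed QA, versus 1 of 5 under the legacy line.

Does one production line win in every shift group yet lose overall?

Yes

Day shift: the new line 3/5 = 60.0%, the legacy line 68/116 = 58.6% → the new line
Swing shift: the new line 7/13 = 53.8%, the legacy line 11/24 = 45.8% → the new line
Night shift: the new line 19/55 = 34.5%, the legacy line 1/5 = 20.0% → the new line
Overall: the new line 29/73 = 39.7%, the legacy line 80/145 = 55.2% → the legacy line
The new line wins each shift group but the legacy line wins overall — the comparison reverses. The new line's units skew toward night shift, which has a lower base rate.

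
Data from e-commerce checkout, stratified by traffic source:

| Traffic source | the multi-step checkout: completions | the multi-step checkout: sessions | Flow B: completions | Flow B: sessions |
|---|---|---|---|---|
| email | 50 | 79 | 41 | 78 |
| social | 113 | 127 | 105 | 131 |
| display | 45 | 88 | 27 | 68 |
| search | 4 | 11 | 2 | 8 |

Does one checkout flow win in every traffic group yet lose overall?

Email: the multi-step checkout 50/79 = 63.3%, Flow B 41/78 = 52.6% → the multi-step checkout
Social: the multi-step checkout 113/127 = 89.0%, Flow B 105/131 = 80.2% → the multi-step checkout
Display: the multi-step checkout 45/88 = 51.1%, Flow B 27/68 = 39.7% → the multi-step checkout
Search: the multi-step checkout 4/11 = 36.4%, Flow B 2/8 = 25.0% → the multi-step checkout
Overall: the multi-step checkout 212/305 = 69.5%, Flow B 175/285 = 61.4% → the multi-step checkout
The multi-step checkout wins overall and in every traffic group — no reversal.

No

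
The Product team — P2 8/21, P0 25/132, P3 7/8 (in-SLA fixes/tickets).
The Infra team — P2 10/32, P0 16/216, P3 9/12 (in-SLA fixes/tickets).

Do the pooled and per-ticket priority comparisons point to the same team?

P2: the Product team 8/21 = 38.1%, the Infra team 10/32 = 31.2% → the Product team
P0: the Product team 25/132 = 18.9%, the Infra team 16/216 = 7.4% → the Product team
P3: the Product team 7/8 = 87.5%, the Infra team 9/12 = 75.0% → the Product team
Overall: the Product team 40/161 = 24.8%, the Infra team 35/260 = 13.5% → the Product team
The Product team wins overall and in every ticket group — no reversal.

Yes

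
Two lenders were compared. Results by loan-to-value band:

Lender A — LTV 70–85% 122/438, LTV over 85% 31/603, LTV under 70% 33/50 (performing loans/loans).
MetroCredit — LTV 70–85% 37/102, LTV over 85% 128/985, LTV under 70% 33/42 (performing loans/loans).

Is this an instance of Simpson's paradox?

No

LTV 70–85%: Lender A 122/438 = 27.9%, MetroCredit 37/102 = 36.3% → MetroCredit
LTV over 85%: Lender A 31/603 = 5.1%, MetroCredit 128/985 = 13.0% → MetroCredit
LTV under 70%: Lender A 33/50 = 66.0%, MetroCredit 33/42 = 78.6% → MetroCredit
Overall: Lender A 186/1091 = 17.0%, MetroCredit 198/1129 = 17.5% → MetroCredit
MetroCredit wins overall and in every loan-to-value group — no reversal.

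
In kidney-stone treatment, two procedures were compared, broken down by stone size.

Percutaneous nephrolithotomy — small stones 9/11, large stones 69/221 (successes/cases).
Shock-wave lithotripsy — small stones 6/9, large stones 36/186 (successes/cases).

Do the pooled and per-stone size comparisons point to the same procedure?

Yes

Small stones: percutaneous nephrolithotomy 9/11 = 81.8%, shock-wave lithotripsy 6/9 = 66.7% → percutaneous nephrolithotomy
Large stones: percutaneous nephrolithotomy 69/221 = 31.2%, shock-wave lithotripsy 36/186 = 19.4% → percutaneous nephrolithotomy
Overall: percutaneous nephrolithotomy 78/232 = 33.6%, shock-wave lithotripsy 42/195 = 21.5% → percutaneous nephrolithotomy
Percutaneous nephrolithotomy wins overall and in every stone group — no reversal.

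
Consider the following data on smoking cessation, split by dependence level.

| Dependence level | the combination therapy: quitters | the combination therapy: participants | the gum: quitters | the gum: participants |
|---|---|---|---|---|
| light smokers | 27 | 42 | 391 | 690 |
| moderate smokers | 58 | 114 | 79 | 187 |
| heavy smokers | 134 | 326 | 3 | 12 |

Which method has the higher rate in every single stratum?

Light smokers: the combination therapy 27/42 = 64.3%, the gum 391/690 = 56.7% → the combination therapy
Moderate smokers: the combination therapy 58/114 = 50.9%, the gum 79/187 = 42.2% → the combination therapy
Heavy smokers: the combination therapy 134/326 = 41.1%, the gum 3/12 = 25.0% → the combination therapy
The combination therapy has the higher rate in all 3 groups.

the combination therapy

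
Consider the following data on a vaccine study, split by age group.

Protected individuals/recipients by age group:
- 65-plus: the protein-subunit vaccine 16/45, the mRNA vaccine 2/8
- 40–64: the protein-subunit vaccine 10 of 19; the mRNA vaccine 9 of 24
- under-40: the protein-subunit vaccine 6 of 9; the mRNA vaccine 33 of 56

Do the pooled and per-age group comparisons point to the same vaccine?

65-plus: the protein-subunit vaccine 16/45 = 35.6%, the mRNA vaccine 2/8 = 25.0% → the protein-subunit vaccine
40–64: the protein-subunit vaccine 10/19 = 52.6%, the mRNA vaccine 9/24 = 37.5% → the protein-subunit vaccine
Under-40: the protein-subunit vaccine 6/9 = 66.7%, the mRNA vaccine 33/56 = 58.9% → the protein-subunit vaccine
Overall: the protein-subunit vaccine 32/73 = 43.8%, the mRNA vaccine 44/88 = 50.0% → the mRNA vaccine
The protein-subunit vaccine wins each age group but the mRNA vaccine wins overall — the comparison reverses. The protein-subunit vaccine's recipients skew toward 65-plus, which has a lower base rate.

No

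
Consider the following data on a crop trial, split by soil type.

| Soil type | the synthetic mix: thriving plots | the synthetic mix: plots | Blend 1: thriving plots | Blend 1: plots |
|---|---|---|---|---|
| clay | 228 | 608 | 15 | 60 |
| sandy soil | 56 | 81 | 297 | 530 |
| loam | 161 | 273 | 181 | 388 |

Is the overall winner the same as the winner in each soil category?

Clay: the synthetic mix 228/608 = 37.5%, Blend 1 15/60 = 25.0% → the synthetic mix
Sandy soil: the synthetic mix 56/81 = 69.1%, Blend 1 297/530 = 56.0% → the synthetic mix
Loam: the synthetic mix 161/273 = 59.0%, Blend 1 181/388 = 46.6% → the synthetic mix
Overall: the synthetic mix 445/962 = 46.3%, Blend 1 493/978 = 50.4% → Blend 1
The synthetic mix wins each soil group but Blend 1 wins overall — the comparison reverses. The synthetic mix's plots skew toward clay, which has a lower base rate.

No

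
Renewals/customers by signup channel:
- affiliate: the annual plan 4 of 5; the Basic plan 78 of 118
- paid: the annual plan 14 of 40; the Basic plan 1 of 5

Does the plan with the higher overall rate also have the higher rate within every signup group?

Affiliate: the annual plan 4/5 = 80.0%, the Basic plan 78/118 = 66.1% → the annual plan
Paid: the annual plan 14/40 = 35.0%, the Basic plan 1/5 = 20.0% → the annual plan
Overall: the annual plan 18/45 = 40.0%, the Basic plan 79/123 = 64.2% → the Basic plan
The annual plan wins each signup group but the Basic plan wins overall — the comparison reverses. The annual plan's customers skew toward paid, which has a lower base rate.

No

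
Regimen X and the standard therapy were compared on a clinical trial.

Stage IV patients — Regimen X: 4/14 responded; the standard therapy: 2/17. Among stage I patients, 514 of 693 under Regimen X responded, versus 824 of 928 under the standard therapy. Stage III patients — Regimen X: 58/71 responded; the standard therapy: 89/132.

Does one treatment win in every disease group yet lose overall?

No

Stage IV: Regimen X 4/14 = 28.6%, the standard therapy 2/17 = 11.8% → Regimen X
Stage I: Regimen X 514/693 = 74.2%, the standard therapy 824/928 = 88.8% → the standard therapy
Stage III: Regimen X 58/71 = 81.7%, the standard therapy 89/132 = 67.4% → Regimen X
Overall: Regimen X 576/778 = 74.0%, the standard therapy 915/1077 = 85.0% → the standard therapy
Neither sweeps: Regimen X wins 2 of 3 groups, the standard therapy wins 1. The standard therapy wins overall but not every group — no Simpson reversal.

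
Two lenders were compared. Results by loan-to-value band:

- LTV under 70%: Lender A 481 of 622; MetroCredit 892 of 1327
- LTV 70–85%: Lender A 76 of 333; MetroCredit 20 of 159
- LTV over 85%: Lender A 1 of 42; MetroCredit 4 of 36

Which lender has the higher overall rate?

LTV under 70%: Lender A 481/622 = 77.3%, MetroCredit 892/1327 = 67.2% → Lender A
LTV 70–85%: Lender A 76/333 = 22.8%, MetroCredit 20/159 = 12.6% → Lender A
LTV over 85%: Lender A 1/42 = 2.4%, MetroCredit 4/36 = 11.1% → MetroCredit
Overall: Lender A 558/997 = 56.0%, MetroCredit 916/1522 = 60.2% → MetroCredit
(Neither sweeps every loan-to-value group, but MetroCredit has the higher pooled rate.)

MetroCredit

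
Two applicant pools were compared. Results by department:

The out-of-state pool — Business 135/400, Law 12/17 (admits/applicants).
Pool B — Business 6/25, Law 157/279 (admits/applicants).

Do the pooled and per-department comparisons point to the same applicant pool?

Business: the out-of-state pool 135/400 = 33.8%, Pool B 6/25 = 24.0% → the out-of-state pool
Law: the out-of-state pool 12/17 = 70.6%, Pool B 157/279 = 56.3% → the out-of-state pool
Overall: the out-of-state pool 147/417 = 35.3%, Pool B 163/304 = 53.6% → Pool B
The out-of-state pool wins each department group but Pool B wins overall — the comparison reverses. The out-of-state pool's applicants skew toward Business, which has a lower base rate.

No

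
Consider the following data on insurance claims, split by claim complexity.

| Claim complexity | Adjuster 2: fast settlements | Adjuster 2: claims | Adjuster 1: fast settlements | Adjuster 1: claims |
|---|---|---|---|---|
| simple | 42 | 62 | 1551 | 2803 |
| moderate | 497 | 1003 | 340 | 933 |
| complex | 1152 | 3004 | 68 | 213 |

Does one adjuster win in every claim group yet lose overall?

Simple: Adjuster 2 42/62 = 67.7%, Adjuster 1 1551/2803 = 55.3% → Adjuster 2
Moderate: Adjuster 2 497/1003 = 49.6%, Adjuster 1 340/933 = 36.4% → Adjuster 2
Complex: Adjuster 2 1152/3004 = 38.3%, Adjuster 1 68/213 = 31.9% → Adjuster 2
Overall: Adjuster 2 1691/4069 = 41.6%, Adjuster 1 1959/3949 = 49.6% → Adjuster 1
Adjuster 2 wins each claim group but Adjuster 1 wins overall — the comparison reverses. Adjuster 2's claims skew toward complex, which has a lower base rate.

Yes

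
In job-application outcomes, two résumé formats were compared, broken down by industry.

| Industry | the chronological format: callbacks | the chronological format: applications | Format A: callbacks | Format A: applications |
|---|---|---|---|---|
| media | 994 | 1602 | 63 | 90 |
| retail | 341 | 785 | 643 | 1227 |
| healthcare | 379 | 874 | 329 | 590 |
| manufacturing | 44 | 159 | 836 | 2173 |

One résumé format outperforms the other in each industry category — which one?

Format A

Media: the chronological format 994/1602 = 62.0%, Format A 63/90 = 70.0% → Format A
Retail: the chronological format 341/785 = 43.4%, Format A 643/1227 = 52.4% → Format A
Healthcare: the chronological format 379/874 = 43.4%, Format A 329/590 = 55.8% → Format A
Manufacturing: the chronological format 44/159 = 27.7%, Format A 836/2173 = 38.5% → Format A
Format A has the higher rate in all 4 groups.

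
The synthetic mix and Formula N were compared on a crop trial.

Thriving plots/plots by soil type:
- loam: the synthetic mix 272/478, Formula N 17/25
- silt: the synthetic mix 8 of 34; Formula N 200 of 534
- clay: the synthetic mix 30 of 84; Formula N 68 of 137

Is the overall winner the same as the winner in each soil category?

No

Loam: the synthetic mix 272/478 = 56.9%, Formula N 17/25 = 68.0% → Formula N
Silt: the synthetic mix 8/34 = 23.5%, Formula N 200/534 = 37.5% → Formula N
Clay: the synthetic mix 30/84 = 35.7%, Formula N 68/137 = 49.6% → Formula N
Overall: the synthetic mix 310/596 = 52.0%, Formula N 285/696 = 40.9% → the synthetic mix
Formula N wins each soil group but the synthetic mix wins overall — the comparison reverses. Formula N's plots skew toward silt, which has a lower base rate.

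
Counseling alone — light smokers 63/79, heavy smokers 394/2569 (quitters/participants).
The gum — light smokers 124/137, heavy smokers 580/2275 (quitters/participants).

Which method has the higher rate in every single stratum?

Light smokers: counseling alone 63/79 = 79.7%, the gum 124/137 = 90.5% → the gum
Heavy smokers: counseling alone 394/2569 = 15.3%, the gum 580/2275 = 25.5% → the gum
The gum has the higher rate in both groups.

the gum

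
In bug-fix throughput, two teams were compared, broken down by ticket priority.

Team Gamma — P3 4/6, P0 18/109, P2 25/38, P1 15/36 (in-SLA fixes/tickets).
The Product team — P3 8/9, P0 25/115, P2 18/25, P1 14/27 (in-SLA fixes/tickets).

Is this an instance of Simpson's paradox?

No

P3: Team Gamma 4/6 = 66.7%, the Product team 8/9 = 88.9% → the Product team
P0: Team Gamma 18/109 = 16.5%, the Product team 25/115 = 21.7% → the Product team
P2: Team Gamma 25/38 = 65.8%, the Product team 18/25 = 72.0% → the Product team
P1: Team Gamma 15/36 = 41.7%, the Product team 14/27 = 51.9% → the Product team
Overall: Team Gamma 62/189 = 32.8%, the Product team 65/176 = 36.9% → the Product team
The Product team wins overall and in every ticket group — no reversal.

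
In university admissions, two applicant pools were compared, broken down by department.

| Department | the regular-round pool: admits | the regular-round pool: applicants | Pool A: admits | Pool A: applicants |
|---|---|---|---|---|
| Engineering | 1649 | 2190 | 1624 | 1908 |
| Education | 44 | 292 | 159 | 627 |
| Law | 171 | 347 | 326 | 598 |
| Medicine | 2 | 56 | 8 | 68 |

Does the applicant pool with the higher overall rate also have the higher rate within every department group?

Yes

Engineering: the regular-round pool 1649/2190 = 75.3%, Pool A 1624/1908 = 85.1% → Pool A
Education: the regular-round pool 44/292 = 15.1%, Pool A 159/627 = 25.4% → Pool A
Law: the regular-round pool 171/347 = 49.3%, Pool A 326/598 = 54.5% → Pool A
Medicine: the regular-round pool 2/56 = 3.6%, Pool A 8/68 = 11.8% → Pool A
Overall: the regular-round pool 1866/2885 = 64.7%, Pool A 2117/3201 = 66.1% → Pool A
Pool A wins overall and in every department group — no reversal.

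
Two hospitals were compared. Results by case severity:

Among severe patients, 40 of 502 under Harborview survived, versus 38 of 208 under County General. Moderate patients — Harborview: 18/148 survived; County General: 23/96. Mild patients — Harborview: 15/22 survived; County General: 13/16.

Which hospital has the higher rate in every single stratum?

County General

Severe: Harborview 40/502 = 8.0%, County General 38/208 = 18.3% → County General
Moderate: Harborview 18/148 = 12.2%, County General 23/96 = 24.0% → County General
Mild: Harborview 15/22 = 68.2%, County General 13/16 = 81.2% → County General
County General has the higher rate in all 3 groups.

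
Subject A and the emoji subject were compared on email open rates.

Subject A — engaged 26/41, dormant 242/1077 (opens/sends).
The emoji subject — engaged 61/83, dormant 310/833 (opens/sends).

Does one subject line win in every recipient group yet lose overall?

Engaged: Subject A 26/41 = 63.4%, the emoji subject 61/83 = 73.5% → the emoji subject
Dormant: Subject A 242/1077 = 22.5%, the emoji subject 310/833 = 37.2% → the emoji subject
Overall: Subject A 268/1118 = 24.0%, the emoji subject 371/916 = 40.5% → the emoji subject
The emoji subject wins overall and in every recipient group — no reversal.

No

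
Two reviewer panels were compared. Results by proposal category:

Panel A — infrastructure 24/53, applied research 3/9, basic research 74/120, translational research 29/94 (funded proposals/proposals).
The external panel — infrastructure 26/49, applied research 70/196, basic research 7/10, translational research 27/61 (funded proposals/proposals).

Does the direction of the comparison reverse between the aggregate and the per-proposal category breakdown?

Infrastructure: Panel A 24/53 = 45.3%, the external panel 26/49 = 53.1% → the external panel
Applied research: Panel A 3/9 = 33.3%, the external panel 70/196 = 35.7% → the external panel
Basic research: Panel A 74/120 = 61.7%, the external panel 7/10 = 70.0% → the external panel
Translational research: Panel A 29/94 = 30.9%, the external panel 27/61 = 44.3% → the external panel
Overall: Panel A 130/276 = 47.1%, the external panel 130/316 = 41.1% → Panel A
The external panel wins each proposal group but Panel A wins overall — the comparison reverses. The external panel's proposals skew toward applied research, which has a lower base rate.

Yes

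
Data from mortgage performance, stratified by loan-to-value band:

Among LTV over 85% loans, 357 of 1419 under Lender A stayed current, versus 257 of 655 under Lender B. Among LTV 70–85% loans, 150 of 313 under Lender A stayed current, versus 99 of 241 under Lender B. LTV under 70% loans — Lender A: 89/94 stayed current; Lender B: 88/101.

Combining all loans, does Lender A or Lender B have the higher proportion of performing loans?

Lender B

LTV over 85%: Lender A 357/1419 = 25.2%, Lender B 257/655 = 39.2% → Lender B
LTV 70–85%: Lender A 150/313 = 47.9%, Lender B 99/241 = 41.1% → Lender A
LTV under 70%: Lender A 89/94 = 94.7%, Lender B 88/101 = 87.1% → Lender A
Overall: Lender A 596/1826 = 32.6%, Lender B 444/997 = 44.5% → Lender B
(Neither sweeps every loan-to-value group, but Lender B has the higher pooled rate.)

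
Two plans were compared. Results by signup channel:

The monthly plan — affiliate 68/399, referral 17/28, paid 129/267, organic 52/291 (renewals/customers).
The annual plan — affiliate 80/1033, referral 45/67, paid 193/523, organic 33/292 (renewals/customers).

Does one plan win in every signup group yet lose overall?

No

Affiliate: the monthly plan 68/399 = 17.0%, the annual plan 80/1033 = 7.7% → the monthly plan
Referral: the monthly plan 17/28 = 60.7%, the annual plan 45/67 = 67.2% → the annual plan
Paid: the monthly plan 129/267 = 48.3%, the annual plan 193/523 = 36.9% → the monthly plan
Organic: the monthly plan 52/291 = 17.9%, the annual plan 33/292 = 11.3% → the monthly plan
Overall: the monthly plan 266/985 = 27.0%, the annual plan 351/1915 = 18.3% → the monthly plan
Neither sweeps: the monthly plan wins 3 of 4 groups, the annual plan wins 1. The monthly plan wins overall but not every group — no Simpson reversal.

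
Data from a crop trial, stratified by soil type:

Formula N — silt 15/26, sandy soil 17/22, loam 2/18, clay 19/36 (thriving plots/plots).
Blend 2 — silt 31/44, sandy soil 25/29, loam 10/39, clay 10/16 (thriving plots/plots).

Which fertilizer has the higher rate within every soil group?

Blend 2

Silt: Formula N 15/26 = 57.7%, Blend 2 31/44 = 70.5% → Blend 2
Sandy soil: Formula N 17/22 = 77.3%, Blend 2 25/29 = 86.2% → Blend 2
Loam: Formula N 2/18 = 11.1%, Blend 2 10/39 = 25.6% → Blend 2
Clay: Formula N 19/36 = 52.8%, Blend 2 10/16 = 62.5% → Blend 2
Blend 2 has the higher rate in all 4 groups.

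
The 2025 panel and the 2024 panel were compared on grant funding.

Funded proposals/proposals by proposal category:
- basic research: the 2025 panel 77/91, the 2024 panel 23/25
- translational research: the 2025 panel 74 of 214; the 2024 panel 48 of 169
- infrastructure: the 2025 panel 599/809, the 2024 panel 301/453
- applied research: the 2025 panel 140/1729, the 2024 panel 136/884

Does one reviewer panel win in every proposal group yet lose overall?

Basic research: the 2025 panel 77/91 = 84.6%, the 2024 panel 23/25 = 92.0% → the 2024 panel
Translational research: the 2025 panel 74/214 = 34.6%, the 2024 panel 48/169 = 28.4% → the 2025 panel
Infrastructure: the 2025 panel 599/809 = 74.0%, the 2024 panel 301/453 = 66.4% → the 2025 panel
Applied research: the 2025 panel 140/1729 = 8.1%, the 2024 panel 136/884 = 15.4% → the 2024 panel
Overall: the 2025 panel 890/2843 = 31.3%, the 2024 panel 508/1531 = 33.2% → the 2024 panel
Neither sweeps: the 2025 panel wins 2 of 4 groups, the 2024 panel wins 2. The 2024 panel wins overall but not every group — no Simpson reversal.

No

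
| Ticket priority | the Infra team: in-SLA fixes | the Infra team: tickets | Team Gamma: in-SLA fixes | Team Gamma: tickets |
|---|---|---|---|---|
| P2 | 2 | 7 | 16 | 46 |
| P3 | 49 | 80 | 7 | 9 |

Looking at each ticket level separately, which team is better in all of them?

P2: the Infra team 2/7 = 28.6%, Team Gamma 16/46 = 34.8% → Team Gamma
P3: the Infra team 49/80 = 61.2%, Team Gamma 7/9 = 77.8% → Team Gamma
Team Gamma has the higher rate in both groups.

Team Gamma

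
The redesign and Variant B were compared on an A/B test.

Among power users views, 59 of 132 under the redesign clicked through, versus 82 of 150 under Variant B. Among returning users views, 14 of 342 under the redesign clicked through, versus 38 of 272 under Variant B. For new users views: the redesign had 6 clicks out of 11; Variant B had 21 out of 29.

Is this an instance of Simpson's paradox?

No

Power users: the redesign 59/132 = 44.7%, Variant B 82/150 = 54.7% → Variant B
Returning users: the redesign 14/342 = 4.1%, Variant B 38/272 = 14.0% → Variant B
New users: the redesign 6/11 = 54.5%, Variant B 21/29 = 72.4% → Variant B
Overall: the redesign 79/485 = 16.3%, Variant B 141/451 = 31.3% → Variant B
Variant B wins overall and in every user group — no reversal.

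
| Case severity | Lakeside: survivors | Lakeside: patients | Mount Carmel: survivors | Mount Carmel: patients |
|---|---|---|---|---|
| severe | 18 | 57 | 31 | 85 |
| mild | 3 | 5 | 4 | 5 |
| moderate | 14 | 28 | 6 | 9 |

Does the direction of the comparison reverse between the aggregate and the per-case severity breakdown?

Severe: Lakeside 18/57 = 31.6%, Mount Carmel 31/85 = 36.5% → Mount Carmel
Mild: Lakeside 3/5 = 60.0%, Mount Carmel 4/5 = 80.0% → Mount Carmel
Moderate: Lakeside 14/28 = 50.0%, Mount Carmel 6/9 = 66.7% → Mount Carmel
Overall: Lakeside 35/90 = 38.9%, Mount Carmel 41/99 = 41.4% → Mount Carmel
Mount Carmel wins overall and in every case group — no reversal.

No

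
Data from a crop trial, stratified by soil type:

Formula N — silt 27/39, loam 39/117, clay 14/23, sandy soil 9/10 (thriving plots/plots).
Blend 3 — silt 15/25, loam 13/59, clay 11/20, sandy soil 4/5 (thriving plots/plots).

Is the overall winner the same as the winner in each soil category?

Yes

Silt: Formula N 27/39 = 69.2%, Blend 3 15/25 = 60.0% → Formula N
Loam: Formula N 39/117 = 33.3%, Blend 3 13/59 = 22.0% → Formula N
Clay: Formula N 14/23 = 60.9%, Blend 3 11/20 = 55.0% → Formula N
Sandy soil: Formula N 9/10 = 90.0%, Blend 3 4/5 = 80.0% → Formula N
Overall: Formula N 89/189 = 47.1%, Blend 3 43/109 = 39.4% → Formula N
Formula N wins overall and in every soil group — no reversal.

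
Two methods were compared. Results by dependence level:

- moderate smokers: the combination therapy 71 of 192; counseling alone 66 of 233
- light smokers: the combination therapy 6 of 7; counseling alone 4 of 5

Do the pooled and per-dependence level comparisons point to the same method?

Yes

Moderate smokers: the combination therapy 71/192 = 37.0%, counseling alone 66/233 = 28.3% → the combination therapy
Light smokers: the combination therapy 6/7 = 85.7%, counseling alone 4/5 = 80.0% → the combination therapy
Overall: the combination therapy 77/199 = 38.7%, counseling alone 70/238 = 29.4% → the combination therapy
The combination therapy wins overall and in every dependence group — no reversal.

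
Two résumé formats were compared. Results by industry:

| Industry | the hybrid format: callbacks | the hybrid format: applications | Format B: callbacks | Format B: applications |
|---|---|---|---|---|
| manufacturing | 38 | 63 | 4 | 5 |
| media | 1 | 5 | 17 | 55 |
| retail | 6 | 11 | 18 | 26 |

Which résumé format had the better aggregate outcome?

Manufacturing: the hybrid format 38/63 = 60.3%, Format B 4/5 = 80.0% → Format B
Media: the hybrid format 1/5 = 20.0%, Format B 17/55 = 30.9% → Format B
Retail: the hybrid format 6/11 = 54.5%, Format B 18/26 = 69.2% → Format B
Overall: the hybrid format 45/79 = 57.0%, Format B 39/86 = 45.3% → the hybrid format
(Format B wins every industry group but the hybrid format wins overall — Format B's applications skew toward the low-rate media group.)

the hybrid format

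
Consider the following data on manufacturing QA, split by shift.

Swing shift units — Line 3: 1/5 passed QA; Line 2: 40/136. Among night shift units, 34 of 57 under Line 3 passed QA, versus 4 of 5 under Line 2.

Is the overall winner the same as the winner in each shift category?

No

Swing shift: Line 3 1/5 = 20.0%, Line 2 40/136 = 29.4% → Line 2
Night shift: Line 3 34/57 = 59.6%, Line 2 4/5 = 80.0% → Line 2
Overall: Line 3 35/62 = 56.5%, Line 2 44/141 = 31.2% → Line 3
Line 2 wins each shift group but Line 3 wins overall — the comparison reverses. Line 2's units skew toward swing shift, which has a lower base rate.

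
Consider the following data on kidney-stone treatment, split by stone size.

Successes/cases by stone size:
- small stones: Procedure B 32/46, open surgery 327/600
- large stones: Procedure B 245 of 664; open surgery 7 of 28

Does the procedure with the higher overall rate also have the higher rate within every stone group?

Small stones: Procedure B 32/46 = 69.6%, open surgery 327/600 = 54.5% → Procedure B
Large stones: Procedure B 245/664 = 36.9%, open surgery 7/28 = 25.0% → Procedure B
Overall: Procedure B 277/710 = 39.0%, open surgery 334/628 = 53.2% → open surgery
Procedure B wins each stone group but open surgery wins overall — the comparison reverses. Procedure B's cases skew toward large stones, which has a lower base rate.

No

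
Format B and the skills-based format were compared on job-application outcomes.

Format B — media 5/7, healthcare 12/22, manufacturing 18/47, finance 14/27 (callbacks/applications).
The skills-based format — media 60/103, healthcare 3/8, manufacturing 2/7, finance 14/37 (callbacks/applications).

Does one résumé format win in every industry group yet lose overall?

Media: Format B 5/7 = 71.4%, the skills-based format 60/103 = 58.3% → Format B
Healthcare: Format B 12/22 = 54.5%, the skills-based format 3/8 = 37.5% → Format B
Manufacturing: Format B 18/47 = 38.3%, the skills-based format 2/7 = 28.6% → Format B
Finance: Format B 14/27 = 51.9%, the skills-based format 14/37 = 37.8% → Format B
Overall: Format B 49/103 = 47.6%, the skills-based format 79/155 = 51.0% → the skills-based format
Format B wins each industry group but the skills-based format wins overall — the comparison reverses. Format B's applications skew toward manufacturing, which has a lower base rate.

Yes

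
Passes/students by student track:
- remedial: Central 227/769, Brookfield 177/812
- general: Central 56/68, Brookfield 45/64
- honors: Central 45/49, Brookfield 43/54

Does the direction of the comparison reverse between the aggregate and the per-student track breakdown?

Remedial: Central 227/769 = 29.5%, Brookfield 177/812 = 21.8% → Central
General: Central 56/68 = 82.4%, Brookfield 45/64 = 70.3% → Central
Honors: Central 45/49 = 91.8%, Brookfield 43/54 = 79.6% → Central
Overall: Central 328/886 = 37.0%, Brookfield 265/930 = 28.5% → Central
Central wins overall and in every student group — no reversal.

No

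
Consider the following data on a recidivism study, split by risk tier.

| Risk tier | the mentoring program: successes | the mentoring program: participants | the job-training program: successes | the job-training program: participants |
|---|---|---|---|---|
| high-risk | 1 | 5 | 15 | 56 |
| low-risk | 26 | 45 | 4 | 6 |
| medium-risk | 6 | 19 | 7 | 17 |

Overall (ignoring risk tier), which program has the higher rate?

the mentoring program

High-risk: the mentoring program 1/5 = 20.0%, the job-training program 15/56 = 26.8% → the job-training program
Low-risk: the mentoring program 26/45 = 57.8%, the job-training program 4/6 = 66.7% → the job-training program
Medium-risk: the mentoring program 6/19 = 31.6%, the job-training program 7/17 = 41.2% → the job-training program
Overall: the mentoring program 33/69 = 47.8%, the job-training program 26/79 = 32.9% → the mentoring program
(The job-training program wins every risk group but the mentoring program wins overall — the job-training program's participants skew toward the low-rate high-risk group.)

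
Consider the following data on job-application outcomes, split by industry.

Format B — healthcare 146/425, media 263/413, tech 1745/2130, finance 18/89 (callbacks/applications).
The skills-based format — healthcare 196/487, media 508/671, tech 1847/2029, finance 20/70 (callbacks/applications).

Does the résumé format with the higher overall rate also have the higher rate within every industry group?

Healthcare: Format B 146/425 = 34.4%, the skills-based format 196/487 = 40.2% → the skills-based format
Media: Format B 263/413 = 63.7%, the skills-based format 508/671 = 75.7% → the skills-based format
Tech: Format B 1745/2130 = 81.9%, the skills-based format 1847/2029 = 91.0% → the skills-based format
Finance: Format B 18/89 = 20.2%, the skills-based format 20/70 = 28.6% → the skills-based format
Overall: Format B 2172/3057 = 71.1%, the skills-based format 2571/3257 = 78.9% → the skills-based format
The skills-based format wins overall and in every industry group — no reversal.

Yes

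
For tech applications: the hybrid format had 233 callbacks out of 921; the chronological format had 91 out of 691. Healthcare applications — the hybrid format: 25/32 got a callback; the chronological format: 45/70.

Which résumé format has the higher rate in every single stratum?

the hybrid format

Tech: the hybrid format 233/921 = 25.3%, the chronological format 91/691 = 13.2% → the hybrid format
Healthcare: the hybrid format 25/32 = 78.1%, the chronological format 45/70 = 64.3% → the hybrid format
The hybrid format has the higher rate in both groups.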